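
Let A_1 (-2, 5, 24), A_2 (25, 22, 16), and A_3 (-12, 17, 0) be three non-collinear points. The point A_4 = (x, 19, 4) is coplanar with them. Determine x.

Coplanarity requires A_1A_2 · (A_1A_3 × A_1A_4) = 0.
A_1A_2 = (27, 17, -8), A_1A_3 = (-10, 12, -24); the triple product is linear in x with coefficient -312 and constant term -312.
Setting it to zero: x = -1.

-1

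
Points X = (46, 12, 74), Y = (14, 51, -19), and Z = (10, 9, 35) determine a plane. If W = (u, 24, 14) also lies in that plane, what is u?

A normal to the plane is n = XY × XZ = (-1800, 2100, 1500).
W lies in the plane iff n · XW = 0.
This gives (-1800)u + (18000) = 0, so u = 10.

10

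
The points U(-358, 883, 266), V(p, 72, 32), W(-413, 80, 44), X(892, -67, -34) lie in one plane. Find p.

The points are coplanar iff UV · (UW × UX) = 0.
Expanding, this is linear in p: (30000)p + (2070000) = 0.
So p = -69.

-69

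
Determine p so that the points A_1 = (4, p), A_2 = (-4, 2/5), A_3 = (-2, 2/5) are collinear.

The three points are collinear iff det[A_1A_2; A_1A_3] = 0.
This determinant is linear in p: (2)p + (-4/5) = 0, so p = 2/5.

2/5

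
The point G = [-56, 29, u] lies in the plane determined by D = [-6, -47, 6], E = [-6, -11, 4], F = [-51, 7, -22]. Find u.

-26

A normal to the plane is n = DE × DF = (-900, 90, 1620).
G lies in the plane iff n · DG = 0.
This gives (1620)u + (42120) = 0, so u = -26.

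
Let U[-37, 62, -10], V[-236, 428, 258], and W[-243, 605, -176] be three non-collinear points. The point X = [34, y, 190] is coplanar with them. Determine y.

-178

The plane through U, V, W has equation −206280x − 88242y − 32661z = 2487966.
Substituting X: (-88242)y + (-13219110) = 2487966, so y = -178.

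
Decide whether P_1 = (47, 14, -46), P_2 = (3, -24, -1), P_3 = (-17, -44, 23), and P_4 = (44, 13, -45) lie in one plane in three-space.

A normal to the plane through P_1, P_2, P_3 is n = P_1P_2 × P_1P_3 = (-12, 156, 120).
The plane has equation n·P = -3900. For P_4: n·P_4 = -3900.
Equal, so P_4 lies in the plane and all four are coplanar.

Yes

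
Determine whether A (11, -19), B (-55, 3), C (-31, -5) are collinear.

Yes

AB = (-66, 22), AC = (-42, 14).
det[AB; AC] = (-66)(14) − (22)(-42) = 0.
The determinant is zero, so the points are collinear.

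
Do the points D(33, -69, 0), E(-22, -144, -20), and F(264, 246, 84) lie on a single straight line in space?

DE = (-55, -75, -20), DF = (231, 315, 84).
Each component of DF is -21/5 times the corresponding component of DE, so DF = -21/5·DE and the points are collinear.

Yes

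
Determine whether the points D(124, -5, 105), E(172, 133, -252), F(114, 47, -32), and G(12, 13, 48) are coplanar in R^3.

The four points are coplanar iff the 3×3 determinant with rows DE, DF, DG is zero.
Rows: (48, 138, -357), (-10, 52, -137), (-112, 18, -57).
Expanding along the first row: (48)(-498) − (138)(-14774) + (-357)(5644) = 0.
Zero determinant ⇒ coplanar.

Yes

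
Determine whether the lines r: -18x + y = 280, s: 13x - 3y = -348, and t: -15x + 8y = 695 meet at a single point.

No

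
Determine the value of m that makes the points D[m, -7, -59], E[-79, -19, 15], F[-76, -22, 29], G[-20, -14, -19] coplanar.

The points are coplanar iff DE · (DF × DG) = 0.
Expanding, this is linear in m: (-32)m + (544) = 0.
So m = 17.

17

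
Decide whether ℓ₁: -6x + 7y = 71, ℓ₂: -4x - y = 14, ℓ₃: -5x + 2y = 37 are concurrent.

Intersecting ℓ₁ and ℓ₂: solving the 2×2 system gives (x, y) = (-169/34, 100/17).
Substitute into ℓ₃: (-5)(-169/34) + (2)(100/17) = 1245/34.
But ℓ₃ requires 37 ≠ 1245/34, so the three lines have no common point.

No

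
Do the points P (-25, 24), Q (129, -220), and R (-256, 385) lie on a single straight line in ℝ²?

PQ = (154, -244), PR = (-231, 361).
If collinear, PR would be a scalar multiple of PQ. But (154)·(361) ≠ (-244)·(-231) (difference -770), so they are not parallel; the points are not collinear.

No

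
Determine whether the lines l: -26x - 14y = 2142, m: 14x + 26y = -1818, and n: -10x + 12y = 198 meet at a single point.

Intersecting l and m: solving the 2×2 system gives (x, y) = (-63, -36).
Substitute into n: (-10)(-63) + (12)(-36) = 198.
This equals 198, so (-63, -36) lies on all three lines and they are concurrent.

Yes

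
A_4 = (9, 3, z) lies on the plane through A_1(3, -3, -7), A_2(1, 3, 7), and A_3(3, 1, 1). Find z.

The plane through A_1, A_2, A_3 has equation −8x + 16y − 8z = -16.
Substituting A_4: (-8)z + (-24) = -16, so z = -1.

-1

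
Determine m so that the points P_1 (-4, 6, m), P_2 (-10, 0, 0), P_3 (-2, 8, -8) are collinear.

-6

Collinearity requires P_1P_2 × P_1P_3 = 0; each component is linear in m.
The x-component gives (8)m + (48) = 0, so m = -6.
The remaining components then also vanish.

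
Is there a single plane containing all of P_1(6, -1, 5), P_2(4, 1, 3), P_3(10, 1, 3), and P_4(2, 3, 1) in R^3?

With P_1 as base: P_1P_2 = (-2, 2, -2), P_1P_3 = (4, 2, -2), P_1P_4 = (-4, 4, -4).
P_1P_3 × P_1P_4 = (0, 24, 24).
P_1P_2 · (P_1P_3 × P_1P_4) = 0.
The scalar triple product vanishes, so the four points are coplanar.

Yes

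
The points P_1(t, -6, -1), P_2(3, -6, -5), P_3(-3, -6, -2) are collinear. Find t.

Direction P_2P_3 = (-6, 0, 3). From the z-coordinate of P_1, the parameter along the line is τ = (-1 − (-5))/3 = 4/3.
Then t = 3 + 4/3·(-6) = -5.

-5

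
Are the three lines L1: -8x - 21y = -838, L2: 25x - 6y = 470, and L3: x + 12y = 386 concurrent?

Lines aᵢx + bᵢy = cᵢ with pairwise distinct directions are concurrent exactly when det[aᵢ bᵢ cᵢ] = 0.
Here the determinant is 0.
It vanishes, so the lines are concurrent at (26, 30).

Yes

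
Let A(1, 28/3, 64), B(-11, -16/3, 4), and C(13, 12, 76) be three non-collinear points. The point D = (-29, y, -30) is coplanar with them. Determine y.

-40/3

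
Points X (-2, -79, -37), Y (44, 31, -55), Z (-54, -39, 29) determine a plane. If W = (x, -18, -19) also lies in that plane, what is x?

The plane through X, Y, Z has equation 7980x − 2100y + 7560z = -129780.
Substituting W: (7980)x + (-105840) = -129780, so x = -3.

-3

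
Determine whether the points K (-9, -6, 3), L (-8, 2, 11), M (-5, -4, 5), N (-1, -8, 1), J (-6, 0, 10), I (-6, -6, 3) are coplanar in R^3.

No

The plane through K, L, M has normal n = KL × KM = (0, 30, -30) and equation n·P = -270.
Checking the remaining points: n·N = -270, n·J = -300, n·I = -270.
Since n·J = -300 ≠ -270, J is off the plane and the points are not all coplanar.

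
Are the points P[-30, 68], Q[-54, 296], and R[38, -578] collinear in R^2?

PQ = (-24, 228), PR = (68, -646).
Twice the signed area of △PQR is (-24)(-646) − (228)(68) = 0.
The triangle is degenerate (zero area), so the points are collinear.

Yes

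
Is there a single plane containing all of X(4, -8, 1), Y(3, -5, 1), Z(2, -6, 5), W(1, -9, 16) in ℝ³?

No

The four points are coplanar iff the 3×3 determinant with rows XY, XZ, XW is zero.
Rows: (-1, 3, 0), (-2, 2, 4), (-3, -1, 15).
Expanding along the first row: (-1)(34) − (3)(-18) + (0)(8) = 20.
Nonzero ⇒ not coplanar.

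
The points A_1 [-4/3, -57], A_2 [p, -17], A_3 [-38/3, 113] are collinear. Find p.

The three points are collinear iff det[A_1A_2; A_1A_3] = 0.
This determinant is linear in p: (170)p + (680) = 0, so p = -4.

-4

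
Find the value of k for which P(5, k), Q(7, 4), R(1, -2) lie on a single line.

The three points are collinear iff det[PQ; PR] = 0.
This determinant is linear in k: (-6)k + (12) = 0, so k = 2.

2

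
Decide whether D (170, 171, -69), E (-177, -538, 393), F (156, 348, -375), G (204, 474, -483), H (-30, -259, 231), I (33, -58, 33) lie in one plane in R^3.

The plane through D, E, F has normal n = DE × DF = (135180, -112650, -71345) and equation n·P = 8640255.
Checking the remaining points: n·G = 8640255, n·H = 8640255, n·I = 8640255.
All equal 8640255, so all 6 points lie in one plane.

Yes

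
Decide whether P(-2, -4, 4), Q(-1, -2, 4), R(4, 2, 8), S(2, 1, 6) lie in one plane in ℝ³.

Yes

A normal to the plane through P, Q, R is n = PQ × PR = (8, -4, -6).
The plane has equation n·X = -24. For S: n·S = -24.
Equal, so S lies in the plane and all four are coplanar.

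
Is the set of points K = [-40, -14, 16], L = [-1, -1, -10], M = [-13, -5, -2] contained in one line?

Yes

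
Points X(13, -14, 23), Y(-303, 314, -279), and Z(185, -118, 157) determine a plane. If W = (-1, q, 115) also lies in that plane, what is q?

-258

The plane through X, Y, Z has equation 12544x − 9600y − 23552z = -244224.
Substituting W: (-9600)q + (-2721024) = -244224, so q = -258.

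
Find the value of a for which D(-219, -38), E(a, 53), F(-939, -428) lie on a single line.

Collinearity: (E − D) must be parallel to (F − D) = (-720, -390).
Cross-multiplying the components: (a − (-219))·(-390) = (91)·(-720).
Solving gives a = -51.

-51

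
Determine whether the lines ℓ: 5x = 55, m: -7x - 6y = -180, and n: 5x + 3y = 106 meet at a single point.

No

Intersecting ℓ and m: solving the 2×2 system gives (x, y) = (11, 103/6).
Substitute into n: (5)(11) + (3)(103/6) = 213/2.
But n requires 106 ≠ 213/2, so the three lines have no common point.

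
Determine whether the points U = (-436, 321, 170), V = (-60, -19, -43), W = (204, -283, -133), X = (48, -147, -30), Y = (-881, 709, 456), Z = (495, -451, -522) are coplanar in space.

The plane through U, V, W has normal n = UV × UW = (-25632, -22392, -9504) and equation n·P = 2372040.
Checking the remaining points: n·X = 2346408, n·Y = 2372040, n·Z = 2372040.
Since n·X = 2346408 ≠ 2372040, X is off the plane and the points are not all coplanar.

No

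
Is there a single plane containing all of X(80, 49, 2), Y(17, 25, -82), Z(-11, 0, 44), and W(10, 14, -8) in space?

No

The four points are coplanar iff the 3×3 determinant with rows XY, XZ, XW is zero.
Rows: (-63, -24, -84), (-91, -49, 42), (-70, -35, -10).
Expanding along the first row: (-63)(1960) − (-24)(3850) + (-84)(-245) = -10500.
Nonzero ⇒ not coplanar.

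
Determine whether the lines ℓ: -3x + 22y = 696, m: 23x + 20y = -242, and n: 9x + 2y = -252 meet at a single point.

Yes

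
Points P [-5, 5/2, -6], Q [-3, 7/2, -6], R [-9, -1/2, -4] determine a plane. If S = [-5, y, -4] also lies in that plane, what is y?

3/2

Coplanarity requires PQ · (PR × PS) = 0.
PQ = (2, 1, 0), PR = (-4, -3, 2); the triple product is linear in y with coefficient -4 and constant term 6.
Setting it to zero: y = 3/2.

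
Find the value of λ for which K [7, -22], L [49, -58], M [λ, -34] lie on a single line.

21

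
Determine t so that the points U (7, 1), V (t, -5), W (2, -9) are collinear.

4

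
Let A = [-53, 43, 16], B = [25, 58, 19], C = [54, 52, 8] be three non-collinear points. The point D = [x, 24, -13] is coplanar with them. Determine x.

The plane through A, B, C has equation −147x + 945y − 903z = 33978.
Substituting D: (-147)x + (34419) = 33978, so x = 3.

3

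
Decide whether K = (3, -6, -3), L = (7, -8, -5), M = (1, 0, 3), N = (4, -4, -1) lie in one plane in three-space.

With K as base: KL = (4, -2, -2), KM = (-2, 6, 6), KN = (1, 2, 2).
KM × KN = (0, 10, -10).
KL · (KM × KN) = 0.
The scalar triple product vanishes, so the four points are coplanar.

Yes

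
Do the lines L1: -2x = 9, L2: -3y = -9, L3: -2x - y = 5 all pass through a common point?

No

Intersecting L1 and L2: solving the 2×2 system gives (x, y) = (-9/2, 3).
Substitute into L3: (-2)(-9/2) + (-1)(3) = 6.
But L3 requires 5 ≠ 6, so the three lines have no common point.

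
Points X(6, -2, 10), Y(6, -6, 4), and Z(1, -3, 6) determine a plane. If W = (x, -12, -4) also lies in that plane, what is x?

The plane through X, Y, Z has equation 10x + 30y − 20z = -200.
Substituting W: (10)x + (-280) = -200, so x = 8.

8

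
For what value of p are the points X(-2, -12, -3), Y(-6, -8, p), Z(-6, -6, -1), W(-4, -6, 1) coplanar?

-3

Normal to plane XZW: n = (12, 12, -12); plane equation n·P = -132.
Requiring n·Y = -132: (-12)p + (-168) = -132.
So p = -3.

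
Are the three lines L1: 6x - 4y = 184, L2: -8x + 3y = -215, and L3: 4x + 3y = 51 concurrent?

The three lines meet at one point iff the augmented coefficient matrix [aᵢ bᵢ cᵢ] has rank < 3, i.e. its determinant vanishes.
Here the determinant is -28.
Nonzero, so no common point exists.

No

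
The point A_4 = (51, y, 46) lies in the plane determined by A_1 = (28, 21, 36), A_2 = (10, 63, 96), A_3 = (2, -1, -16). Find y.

A normal to the plane is n = A_1A_2 × A_1A_3 = (-864, -2496, 1488).
A_4 lies in the plane iff n · A_1A_4 = 0.
This gives (-2496)y + (47424) = 0, so y = 19.

19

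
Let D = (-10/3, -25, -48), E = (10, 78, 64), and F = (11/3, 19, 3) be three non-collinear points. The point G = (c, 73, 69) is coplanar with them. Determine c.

41/3

Coplanarity requires DE · (DF × DG) = 0.
DE = (40/3, 103, 112), DF = (7, 44, 51); the triple product is linear in c with coefficient 325 and constant term -13325/3.
Setting it to zero: c = 41/3.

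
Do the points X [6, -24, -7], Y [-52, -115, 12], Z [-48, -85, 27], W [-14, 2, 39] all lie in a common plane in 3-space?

Yes

With X as base: XY = (-58, -91, 19), XZ = (-54, -61, 34), XW = (-20, 26, 46).
XZ × XW = (-3690, 1804, -2624).
XY · (XZ × XW) = 0.
The scalar triple product vanishes, so the four points are coplanar.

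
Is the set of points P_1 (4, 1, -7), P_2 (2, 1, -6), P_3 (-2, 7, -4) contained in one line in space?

P_1P_2 = (-2, 0, 1), P_1P_3 = (-6, 6, 3).
Comparing components 2 and 3: (0)(3) − (1)(6) = -6 ≠ 0, so P_1P_2 and P_1P_3 are not parallel and the points are not collinear.

No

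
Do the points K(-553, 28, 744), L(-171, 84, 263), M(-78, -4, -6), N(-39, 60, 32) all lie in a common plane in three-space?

Yes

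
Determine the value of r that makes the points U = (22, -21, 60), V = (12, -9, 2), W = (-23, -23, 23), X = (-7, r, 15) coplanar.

-17

Coplanarity ⇔ det[UV; UW; UX] = 0.
Expanding, this is linear in r: (2240)r + (38080) = 0.
So r = -17.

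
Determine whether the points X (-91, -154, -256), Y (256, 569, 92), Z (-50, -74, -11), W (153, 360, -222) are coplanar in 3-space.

The four points are coplanar iff the 3×3 determinant with rows XY, XZ, XW is zero.
Rows: (347, 723, 348), (41, 80, 245), (244, 514, 34).
Expanding along the first row: (347)(-123210) − (723)(-58386) + (348)(1554) = 0.
Zero determinant ⇒ coplanar.

Yes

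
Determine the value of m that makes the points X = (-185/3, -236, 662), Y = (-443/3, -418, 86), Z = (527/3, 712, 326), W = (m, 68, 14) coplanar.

Normal to plane XYZ: n = (607200, -165600, -115000/3); plane equation n·P = -71217200/3.
Requiring n·W = -71217200/3: (607200)m + (-35392400/3) = -71217200/3.
So m = -59/3.

-59/3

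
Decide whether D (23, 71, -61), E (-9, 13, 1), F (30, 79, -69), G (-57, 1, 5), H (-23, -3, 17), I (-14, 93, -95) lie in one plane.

The plane through D, E, F has normal n = DE × DF = (-32, 178, 150) and equation n·P = 2752.
Checking the remaining points: n·G = 2752, n·H = 2752, n·I = 2752.
All equal 2752, so all 6 points lie in one plane.

Yes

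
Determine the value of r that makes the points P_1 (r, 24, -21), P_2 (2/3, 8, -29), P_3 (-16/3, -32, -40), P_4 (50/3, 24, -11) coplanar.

20/3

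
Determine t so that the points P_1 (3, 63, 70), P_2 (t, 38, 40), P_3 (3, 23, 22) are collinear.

Direction P_1P_3 = (0, -40, -48). From the y-coordinate of P_2, the parameter along the line is τ = (38 − 63)/(-40) = 5/8.
Then t = 3 + 5/8·(0) = 3.

3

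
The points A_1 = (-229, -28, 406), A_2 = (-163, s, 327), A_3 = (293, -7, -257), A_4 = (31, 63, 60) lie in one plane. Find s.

Normal to plane A_1A_3A_4: n = (53067, 8232, 42042); plane equation n·P = 4686213.
Requiring n·A_2 = 4686213: (8232)s + (5097813) = 4686213.
So s = -50.

-50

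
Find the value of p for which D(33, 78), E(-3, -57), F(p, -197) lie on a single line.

The three points are collinear iff det[DE; DF] = 0.
This determinant is linear in p: (135)p + (5445) = 0, so p = -121/3.

-121/3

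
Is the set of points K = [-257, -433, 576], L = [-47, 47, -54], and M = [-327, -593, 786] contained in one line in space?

Yes

KL = (210, 480, -630), KM = (-70, -160, 210).
Each component of KM is -1/3 times the corresponding component of KL, so KM = -1/3·KL and the points are collinear.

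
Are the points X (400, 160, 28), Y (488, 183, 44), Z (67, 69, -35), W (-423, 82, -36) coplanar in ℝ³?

No

The four points are coplanar iff the 3×3 determinant with rows XY, XZ, XW is zero.
Rows: (88, 23, 16), (-333, -91, -63), (-823, -78, -64).
Expanding along the first row: (88)(910) − (23)(-30537) + (16)(-48919) = -273.
Nonzero ⇒ not coplanar.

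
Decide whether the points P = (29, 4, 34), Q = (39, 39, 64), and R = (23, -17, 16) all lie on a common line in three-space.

Yes

PQ = (10, 35, 30), PR = (-6, -21, -18).
PQ × PR = (0, 0, 0).
The cross product vanishes, so the three points are collinear.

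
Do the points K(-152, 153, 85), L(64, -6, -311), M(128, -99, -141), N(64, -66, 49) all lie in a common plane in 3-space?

With K as base: KL = (216, -159, -396), KM = (280, -252, -226), KN = (216, -219, -36).
KM × KN = (-40422, -38736, -6888).
KL · (KM × KN) = 155520.
Since 155520 ≠ 0, the four points are not coplanar.

No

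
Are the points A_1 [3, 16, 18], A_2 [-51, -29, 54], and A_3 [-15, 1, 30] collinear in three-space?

Yes

A_1A_2 = (-54, -45, 36), A_1A_3 = (-18, -15, 12).
A_1A_2 × A_1A_3 = (0, 0, 0).
The cross product vanishes, so the three points are collinear.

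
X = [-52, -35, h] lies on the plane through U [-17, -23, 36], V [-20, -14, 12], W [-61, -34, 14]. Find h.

Coplanarity requires UV · (UW × UX) = 0.
UV = (-3, 9, -24), UW = (-44, -11, -22); the triple product is linear in h with coefficient 429 and constant term -11154.
Setting it to zero: h = 26.

26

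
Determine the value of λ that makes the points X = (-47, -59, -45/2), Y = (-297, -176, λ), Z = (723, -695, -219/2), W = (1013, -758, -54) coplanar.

-156

The points are coplanar iff XY · (XZ × XW) = 0.
Expanding, this is linear in λ: (135930)λ + (21205080) = 0.
So λ = -156.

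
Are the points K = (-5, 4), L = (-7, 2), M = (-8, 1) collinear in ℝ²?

KL = (-2, -2), KM = (-3, -3).
Twice the signed area of △KLM is (-2)(-3) − (-2)(-3) = 0.
The triangle is degenerate (zero area), so the points are collinear.

Yes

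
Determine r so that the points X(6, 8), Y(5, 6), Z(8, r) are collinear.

12

The three points are collinear iff det[XY; XZ] = 0.
This determinant is linear in r: (-1)r + (12) = 0, so r = 12.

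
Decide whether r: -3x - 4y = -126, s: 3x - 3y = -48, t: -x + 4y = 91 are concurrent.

Intersecting r and s: solving the 2×2 system gives (x, y) = (62/7, 174/7).
Substitute into t: (-1)(62/7) + (4)(174/7) = 634/7.
But t requires 91 ≠ 634/7, so the three lines have no common point.

No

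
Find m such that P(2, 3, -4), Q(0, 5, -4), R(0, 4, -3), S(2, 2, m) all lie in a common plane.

-3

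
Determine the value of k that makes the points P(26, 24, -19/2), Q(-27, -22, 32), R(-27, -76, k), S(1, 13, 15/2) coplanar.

45

Coplanarity ⇔ det[PQ; PR; PS] = 0.
Expanding, this is linear in k: (567)k + (-25515) = 0.
So k = 45.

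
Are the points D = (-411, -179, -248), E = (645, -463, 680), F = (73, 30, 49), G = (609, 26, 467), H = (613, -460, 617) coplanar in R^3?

No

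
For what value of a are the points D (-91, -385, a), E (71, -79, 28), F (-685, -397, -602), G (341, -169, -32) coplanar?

-440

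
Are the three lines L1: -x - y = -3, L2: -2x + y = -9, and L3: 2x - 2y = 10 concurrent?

Intersecting L1 and L2: solving the 2×2 system gives (x, y) = (4, -1).
Substitute into L3: (2)(4) + (-2)(-1) = 10.
This equals 10, so (4, -1) lies on all three lines and they are concurrent.

Yes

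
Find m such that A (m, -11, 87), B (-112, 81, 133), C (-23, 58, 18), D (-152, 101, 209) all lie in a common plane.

-401

Coplanarity ⇔ det[AB; AC; AD] = 0.
Expanding, this is linear in m: (-552)m + (-221352) = 0.
So m = -401.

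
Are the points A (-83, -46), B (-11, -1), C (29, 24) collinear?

Yes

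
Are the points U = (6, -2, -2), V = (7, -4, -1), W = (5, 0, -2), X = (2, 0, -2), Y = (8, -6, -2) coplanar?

The plane through U, V, W has normal n = UV × UW = (-2, -1, 0) and equation n·P = -10.
Checking the remaining points: n·X = -4, n·Y = -10.
Since n·X = -4 ≠ -10, X is off the plane and the points are not all coplanar.

No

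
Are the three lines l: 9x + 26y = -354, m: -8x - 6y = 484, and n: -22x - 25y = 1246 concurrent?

No

Lines aᵢx + bᵢy = cᵢ with pairwise distinct directions are concurrent exactly when det[aᵢ bᵢ cᵢ] = 0.
Here the determinant is -136.
Nonzero, so no common point exists.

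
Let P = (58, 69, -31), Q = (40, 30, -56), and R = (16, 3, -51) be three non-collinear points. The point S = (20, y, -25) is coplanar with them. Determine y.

25

Coplanarity requires PQ · (PR × PS) = 0.
PQ = (-18, -39, -25), PR = (-42, -66, -20); the triple product is linear in y with coefficient 690 and constant term -17250.
Setting it to zero: y = 25.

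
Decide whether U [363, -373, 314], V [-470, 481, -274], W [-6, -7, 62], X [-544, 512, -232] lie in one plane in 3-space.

No

The four points are coplanar iff the 3×3 determinant with rows UV, UW, UX is zero.
Rows: (-833, 854, -588), (-369, 366, -252), (-907, 885, -546).
Expanding along the first row: (-833)(23184) − (854)(-27090) + (-588)(5397) = 649152.
Nonzero ⇒ not coplanar.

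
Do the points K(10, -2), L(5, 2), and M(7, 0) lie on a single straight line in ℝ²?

No

KL = (-5, 4), KM = (-3, 2).
Twice the signed area of △KLM is (-5)(2) − (4)(-3) = 2.
The area is nonzero, so the three points are not collinear.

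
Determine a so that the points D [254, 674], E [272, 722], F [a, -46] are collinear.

-16

Collinearity: (F − D) must be parallel to (E − D) = (18, 48).
Cross-multiplying the components: (a − 254)·(48) = (-720)·(18).
Solving gives a = -16.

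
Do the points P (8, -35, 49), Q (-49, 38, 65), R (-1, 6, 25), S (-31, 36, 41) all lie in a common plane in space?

The four points are coplanar iff the 3×3 determinant with rows PQ, PR, PS is zero.
Rows: (-57, 73, 16), (-9, 41, -24), (-39, 71, -8).
Expanding along the first row: (-57)(1376) − (73)(-864) + (16)(960) = 0.
Zero determinant ⇒ coplanar.

Yes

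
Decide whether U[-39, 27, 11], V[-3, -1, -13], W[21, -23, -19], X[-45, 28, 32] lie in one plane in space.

No

A normal to the plane through U, V, W is n = UV × UW = (-360, -360, -120).
The plane has equation n·P = 3000. For X: n·X = 2280.
2280 ≠ 3000, so X is off the plane.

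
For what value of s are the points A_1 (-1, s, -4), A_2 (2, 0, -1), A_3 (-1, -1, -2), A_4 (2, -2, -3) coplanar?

Coplanarity ⇔ det[A_1A_2; A_1A_3; A_1A_4] = 0.
Expanding, this is linear in s: (6)s + (18) = 0.
So s = -3.

-3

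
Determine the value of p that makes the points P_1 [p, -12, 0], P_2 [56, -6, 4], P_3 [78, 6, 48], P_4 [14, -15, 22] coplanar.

Coplanarity ⇔ det[P_1P_2; P_1P_3; P_1P_4] = 0.
Expanding, this is linear in p: (-612)p + (22032) = 0.
So p = 36.

36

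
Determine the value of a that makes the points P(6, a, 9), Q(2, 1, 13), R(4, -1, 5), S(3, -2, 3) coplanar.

1

Coplanarity ⇔ det[PQ; PR; PS] = 0.
Expanding, this is linear in a: (-12)a + (12) = 0.
So a = 1.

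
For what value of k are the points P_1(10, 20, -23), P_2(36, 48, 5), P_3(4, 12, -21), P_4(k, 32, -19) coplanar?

Coplanarity ⇔ det[P_1P_2; P_1P_3; P_1P_4] = 0.
Expanding, this is linear in k: (280)k + (-5600) = 0.
So k = 20.

20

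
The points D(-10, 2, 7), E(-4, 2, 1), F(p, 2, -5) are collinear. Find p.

2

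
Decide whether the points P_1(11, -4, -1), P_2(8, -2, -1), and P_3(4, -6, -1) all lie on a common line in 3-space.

P_1P_2 = (-3, 2, 0), P_1P_3 = (-7, -2, 0).
P_1P_2 × P_1P_3 = (0, 0, 20).
The cross product is nonzero, so the points do not lie on one line.

No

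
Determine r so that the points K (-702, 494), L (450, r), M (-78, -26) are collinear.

Collinearity: (L − K) must be parallel to (M − K) = (624, -520).
Cross-multiplying the components: (r − 494)·(624) = (1152)·(-520).
Solving gives r = -466.

-466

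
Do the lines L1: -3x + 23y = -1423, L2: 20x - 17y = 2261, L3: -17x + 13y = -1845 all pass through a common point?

The three lines meet at one point iff the augmented coefficient matrix [aᵢ bᵢ cᵢ] has rank < 3, i.e. its determinant vanishes.
Here the determinant is 0.
It vanishes, so the lines are concurrent at (68, -53).

Yes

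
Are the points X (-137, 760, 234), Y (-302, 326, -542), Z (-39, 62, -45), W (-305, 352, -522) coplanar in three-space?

No

The four points are coplanar iff the 3×3 determinant with rows XY, XZ, XW is zero.
Rows: (-165, -434, -776), (98, -698, -279), (-168, -408, -756).
Expanding along the first row: (-165)(413856) − (-434)(-120960) + (-776)(-157248) = 1241568.
Nonzero ⇒ not coplanar.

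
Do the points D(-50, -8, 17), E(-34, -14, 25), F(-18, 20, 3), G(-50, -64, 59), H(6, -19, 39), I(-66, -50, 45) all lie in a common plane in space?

No

The plane through D, E, F has normal n = DE × DF = (-140, 480, 640) and equation n·P = 14040.
Checking the remaining points: n·G = 14040, n·H = 15000, n·I = 14040.
Since n·H = 15000 ≠ 14040, H is off the plane and the points are not all coplanar.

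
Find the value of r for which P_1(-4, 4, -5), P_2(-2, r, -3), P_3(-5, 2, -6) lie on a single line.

8

Direction P_1P_3 = (-1, -2, -1). From the x-coordinate of P_2, the parameter along the line is τ = (-2 − (-4))/(-1) = -2.
Then r = 4 + (-2)·(-2) = 8.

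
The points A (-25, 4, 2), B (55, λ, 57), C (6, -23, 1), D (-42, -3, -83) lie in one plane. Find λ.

The points are coplanar iff AB · (AC × AD) = 0.
Expanding, this is linear in λ: (2652)λ + (135252) = 0.
So λ = -51.

-51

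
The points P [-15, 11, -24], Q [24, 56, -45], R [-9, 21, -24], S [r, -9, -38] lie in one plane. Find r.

Coplanarity ⇔ det[PQ; PR; PS] = 0.
Expanding, this is linear in r: (210)r + (3990) = 0.
So r = -19.

-19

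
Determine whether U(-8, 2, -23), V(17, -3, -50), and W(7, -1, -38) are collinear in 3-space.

UV = (25, -5, -27), UW = (15, -3, -15).
UV × UW = (-6, -30, 0).
The cross product is nonzero, so the points do not lie on one line.

No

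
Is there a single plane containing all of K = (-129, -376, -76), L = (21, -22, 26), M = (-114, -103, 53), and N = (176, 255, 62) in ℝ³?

No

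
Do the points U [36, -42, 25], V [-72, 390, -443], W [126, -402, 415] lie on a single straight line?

Yes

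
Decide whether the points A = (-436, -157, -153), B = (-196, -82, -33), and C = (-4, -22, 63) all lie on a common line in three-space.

AB = (240, 75, 120), AC = (432, 135, 216).
AB × AC = (0, 0, 0).
The cross product vanishes, so the three points are collinear.

Yes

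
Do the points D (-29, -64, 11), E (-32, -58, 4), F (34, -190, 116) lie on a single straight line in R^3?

No

DE = (-3, 6, -7), DF = (63, -126, 105).
Comparing components 2 and 3: (6)(105) − (-7)(-126) = -252 ≠ 0, so DE and DF are not parallel and the points are not collinear.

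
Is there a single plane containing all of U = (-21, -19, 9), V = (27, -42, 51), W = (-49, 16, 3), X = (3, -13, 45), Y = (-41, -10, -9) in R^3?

The plane through U, V, W has normal n = UV × UW = (-1332, -888, 1036) and equation n·P = 54168.
Checking the remaining points: n·X = 54168, n·Y = 54168.
All equal 54168, so all 5 points lie in one plane.

Yes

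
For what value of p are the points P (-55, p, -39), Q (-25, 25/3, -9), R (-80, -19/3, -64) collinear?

1/3

Collinearity requires PQ × PR = 0; each component is linear in p.
The x-component gives (55)p + (-55/3) = 0, so p = 1/3.
The remaining components then also vanish.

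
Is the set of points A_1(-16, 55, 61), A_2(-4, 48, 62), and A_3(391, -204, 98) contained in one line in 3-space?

No

A_1A_2 = (12, -7, 1), A_1A_3 = (407, -259, 37).
Comparing components 3 and 1: (1)(407) − (12)(37) = -37 ≠ 0, so A_1A_2 and A_1A_3 are not parallel and the points are not collinear.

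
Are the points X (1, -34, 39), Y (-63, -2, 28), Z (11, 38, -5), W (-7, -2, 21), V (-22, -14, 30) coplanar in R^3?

Yes

The plane through X, Y, Z has normal n = XY × XZ = (-616, -2926, -4928) and equation n·P = -93324.
Checking the remaining points: n·W = -93324, n·V = -93324.
All equal -93324, so all 5 points lie in one plane.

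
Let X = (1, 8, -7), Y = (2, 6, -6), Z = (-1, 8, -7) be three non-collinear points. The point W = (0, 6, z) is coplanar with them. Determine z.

Coplanarity requires XY · (XZ × XW) = 0.
XY = (1, -2, 1), XZ = (-2, 0, 0); the triple product is linear in z with coefficient -4 and constant term -24.
Setting it to zero: z = -6.

-6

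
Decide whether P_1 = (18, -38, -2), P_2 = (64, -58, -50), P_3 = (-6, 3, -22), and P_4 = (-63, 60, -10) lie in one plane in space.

Yes

The four points are coplanar iff the 3×3 determinant with rows P_1P_2, P_1P_3, P_1P_4 is zero.
Rows: (46, -20, -48), (-24, 41, -20), (-81, 98, -8).
Expanding along the first row: (46)(1632) − (-20)(-1428) + (-48)(969) = 0.
Zero determinant ⇒ coplanar.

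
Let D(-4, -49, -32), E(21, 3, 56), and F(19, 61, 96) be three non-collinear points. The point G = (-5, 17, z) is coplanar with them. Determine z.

16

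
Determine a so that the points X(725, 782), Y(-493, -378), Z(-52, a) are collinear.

42

Collinearity: (Z − X) must be parallel to (Y − X) = (-1218, -1160).
Cross-multiplying the components: (a − 782)·(-1218) = (-777)·(-1160).
Solving gives a = 42.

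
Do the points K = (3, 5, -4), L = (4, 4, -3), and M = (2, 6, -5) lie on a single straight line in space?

Yes

KL = (1, -1, 1), KM = (-1, 1, -1).
Each component of KM is -1 times the corresponding component of KL, so KM = -1·KL and the points are collinear.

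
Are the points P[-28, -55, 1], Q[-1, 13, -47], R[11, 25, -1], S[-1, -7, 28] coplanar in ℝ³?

The four points are coplanar iff the 3×3 determinant with rows PQ, PR, PS is zero.
Rows: (27, 68, -48), (39, 80, -2), (27, 48, 27).
Expanding along the first row: (27)(2256) − (68)(1107) + (-48)(-288) = -540.
Nonzero ⇒ not coplanar.

No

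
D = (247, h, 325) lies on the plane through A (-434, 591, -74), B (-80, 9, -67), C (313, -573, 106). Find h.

Coplanarity requires AB · (AC × AD) = 0.
AB = (354, -582, 7), AC = (747, -1164, 180); the triple product is linear in h with coefficient -58491 and constant term -22168089.
Setting it to zero: h = -379.

-379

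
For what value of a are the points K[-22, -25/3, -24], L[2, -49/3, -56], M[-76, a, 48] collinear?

29/3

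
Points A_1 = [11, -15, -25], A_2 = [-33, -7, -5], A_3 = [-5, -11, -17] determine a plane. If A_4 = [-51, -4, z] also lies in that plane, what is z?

3

The plane through A_1, A_2, A_3 has equation −16x + 32y − 48z = 544.
Substituting A_4: (-48)z + (688) = 544, so z = 3.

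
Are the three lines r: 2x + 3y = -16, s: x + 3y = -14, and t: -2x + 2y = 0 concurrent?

No

Intersecting r and s: solving the 2×2 system gives (x, y) = (-2, -4).
Substitute into t: (-2)(-2) + (2)(-4) = -4.
But t requires 0 ≠ -4, so the three lines have no common point.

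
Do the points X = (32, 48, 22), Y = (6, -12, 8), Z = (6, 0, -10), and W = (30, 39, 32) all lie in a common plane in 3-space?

No

A normal to the plane through X, Y, Z is n = XY × XZ = (1248, -468, -312).
The plane has equation n·P = 10608. For W: n·W = 9204.
9204 ≠ 10608, so W is off the plane.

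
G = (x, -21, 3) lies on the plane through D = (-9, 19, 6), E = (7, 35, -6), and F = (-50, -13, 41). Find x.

-22

Coplanarity requires DE · (DF × DG) = 0.
DE = (16, 16, -12), DF = (-41, -32, 35); the triple product is linear in x with coefficient 176 and constant term 3872.
Setting it to zero: x = -22.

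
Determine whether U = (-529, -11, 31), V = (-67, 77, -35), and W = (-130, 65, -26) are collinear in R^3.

Yes

UV = (462, 88, -66), UW = (399, 76, -57).
Each component of UW is 19/22 times the corresponding component of UV, so UW = 19/22·UV and the points are collinear.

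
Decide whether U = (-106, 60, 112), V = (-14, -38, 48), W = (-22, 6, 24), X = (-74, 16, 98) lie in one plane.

With U as base: UV = (92, -98, -64), UW = (84, -54, -88), UX = (32, -44, -14).
UW × UX = (-3116, -1640, -1968).
UV · (UW × UX) = 0.
The scalar triple product vanishes, so the four points are coplanar.

Yes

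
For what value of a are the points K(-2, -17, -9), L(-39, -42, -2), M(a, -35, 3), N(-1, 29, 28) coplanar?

-38

The points are coplanar iff KL · (KM × KN) = 0.
Expanding, this is linear in a: (1247)a + (47386) = 0.
So a = -38.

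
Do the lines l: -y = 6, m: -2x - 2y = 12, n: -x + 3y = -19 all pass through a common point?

Intersecting l and m: solving the 2×2 system gives (x, y) = (0, -6).
Substitute into n: (-1)(0) + (3)(-6) = -18.
But n requires -19 ≠ -18, so the three lines have no common point.

No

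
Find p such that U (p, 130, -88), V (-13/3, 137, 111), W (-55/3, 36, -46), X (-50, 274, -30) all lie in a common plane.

-119/3

Coplanarity ⇔ det[UV; UW; UX] = 0.
Expanding, this is linear in p: (-35750)p + (-4254250/3) = 0.
So p = -119/3.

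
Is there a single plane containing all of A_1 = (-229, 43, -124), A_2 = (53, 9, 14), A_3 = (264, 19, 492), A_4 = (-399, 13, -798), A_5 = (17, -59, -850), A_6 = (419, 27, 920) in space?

No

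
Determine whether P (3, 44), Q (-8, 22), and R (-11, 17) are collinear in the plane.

No

PQ = (-11, -22), PR = (-14, -27).
det[PQ; PR] = (-11)(-27) − (-22)(-14) = -11.
The determinant is nonzero, so they are not collinear.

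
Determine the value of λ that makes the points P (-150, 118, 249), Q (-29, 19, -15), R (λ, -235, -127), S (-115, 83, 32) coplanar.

Normal to plane PQS: n = (12243, 17017, -770); plane equation n·X = -20174.
Requiring n·R = -20174: (12243)λ + (-3901205) = -20174.
So λ = 317.

317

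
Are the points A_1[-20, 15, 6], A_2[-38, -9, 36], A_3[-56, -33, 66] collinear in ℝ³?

Yes

A_1A_2 = (-18, -24, 30), A_1A_3 = (-36, -48, 60).
Each component of A_1A_3 is 2 times the corresponding component of A_1A_2, so A_1A_3 = 2·A_1A_2 and the points are collinear.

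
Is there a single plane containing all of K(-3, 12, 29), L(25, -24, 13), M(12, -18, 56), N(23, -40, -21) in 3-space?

With K as base: KL = (28, -36, -16), KM = (15, -30, 27), KN = (26, -52, -50).
KM × KN = (2904, 1452, 0).
KL · (KM × KN) = 29040.
Since 29040 ≠ 0, the four points are not coplanar.

No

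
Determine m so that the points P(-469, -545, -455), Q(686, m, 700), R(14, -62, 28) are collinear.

Direction PR = (483, 483, 483). From the x-coordinate of Q, the parameter along the line is τ = (686 − (-469))/483 = 55/23.
Then m = (-545) + 55/23·(483) = 610.

610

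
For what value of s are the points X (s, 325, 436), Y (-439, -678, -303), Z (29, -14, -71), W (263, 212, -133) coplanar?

62

Coplanarity ⇔ det[XY; XZ; XW] = 0.
Expanding, this is linear in s: (93600)s + (-5803200) = 0.
So s = 62.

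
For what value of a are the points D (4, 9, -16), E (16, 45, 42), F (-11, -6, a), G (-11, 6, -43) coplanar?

Normal to plane DEG: n = (-798, -546, 504); plane equation n·P = -16170.
Requiring n·F = -16170: (504)a + (12054) = -16170.
So a = -56.

-56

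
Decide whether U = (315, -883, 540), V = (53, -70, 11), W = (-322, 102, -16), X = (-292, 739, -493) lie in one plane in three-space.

Yes

With U as base: UV = (-262, 813, -529), UW = (-637, 985, -556), UX = (-607, 1622, -1033).
UW × UX = (-115673, -320529, -435319).
UV · (UW × UX) = 0.
The scalar triple product vanishes, so the four points are coplanar.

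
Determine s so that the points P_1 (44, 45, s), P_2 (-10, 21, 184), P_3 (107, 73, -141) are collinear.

34

Direction P_2P_3 = (117, 52, -325). From the x-coordinate of P_1, the parameter along the line is τ = (44 − (-10))/117 = 6/13.
Then s = 184 + 6/13·(-325) = 34.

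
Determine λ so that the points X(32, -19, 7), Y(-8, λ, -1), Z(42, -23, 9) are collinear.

Collinearity requires XY × XZ = 0; each component is linear in λ.
The x-component gives (2)λ + (6) = 0, so λ = -3.
The remaining components then also vanish.

-3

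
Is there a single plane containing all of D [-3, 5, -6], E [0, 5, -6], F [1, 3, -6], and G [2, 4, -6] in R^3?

Yes

With D as base: DE = (3, 0, 0), DF = (4, -2, 0), DG = (5, -1, 0).
DF × DG = (0, 0, 6).
DE · (DF × DG) = 0.
The scalar triple product vanishes, so the four points are coplanar.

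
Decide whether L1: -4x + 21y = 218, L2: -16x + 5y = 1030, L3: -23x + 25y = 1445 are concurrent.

Yes

Intersecting L1 and L2: solving the 2×2 system gives (x, y) = (-65, -2).
Substitute into L3: (-23)(-65) + (25)(-2) = 1445.
This equals 1445, so (-65, -2) lies on all three lines and they are concurrent.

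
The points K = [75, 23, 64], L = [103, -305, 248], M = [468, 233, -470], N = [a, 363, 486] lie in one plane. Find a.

The points are coplanar iff KL · (KM × KN) = 0.
Expanding, this is linear in a: (136512)a + (76310208) = 0.
So a = -559.

-559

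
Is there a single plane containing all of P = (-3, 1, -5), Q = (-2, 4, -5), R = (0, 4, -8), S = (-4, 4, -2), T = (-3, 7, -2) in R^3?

Yes

The plane through P, Q, R has normal n = PQ × PR = (-9, 3, -6) and equation n·X = 60.
Checking the remaining points: n·S = 60, n·T = 60.
All equal 60, so all 5 points lie in one plane.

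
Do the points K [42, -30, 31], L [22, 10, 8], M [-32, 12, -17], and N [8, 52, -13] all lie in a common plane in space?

Yes

With K as base: KL = (-20, 40, -23), KM = (-74, 42, -48), KN = (-34, 82, -44).
KM × KN = (2088, -1624, -4640).
KL · (KM × KN) = 0.
The scalar triple product vanishes, so the four points are coplanar.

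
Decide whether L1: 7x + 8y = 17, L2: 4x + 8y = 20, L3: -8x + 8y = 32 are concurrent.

Yes

Intersecting L1 and L2: solving the 2×2 system gives (x, y) = (-1, 3).
Substitute into L3: (-8)(-1) + (8)(3) = 32.
This equals 32, so (-1, 3) lies on all three lines and they are concurrent.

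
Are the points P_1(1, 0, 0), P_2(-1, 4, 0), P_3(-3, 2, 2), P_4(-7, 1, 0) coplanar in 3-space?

No

A normal to the plane through P_1, P_2, P_3 is n = P_1P_2 × P_1P_3 = (8, 4, 12).
The plane has equation n·P = 8. For P_4: n·P_4 = -52.
-52 ≠ 8, so P_4 is off the plane.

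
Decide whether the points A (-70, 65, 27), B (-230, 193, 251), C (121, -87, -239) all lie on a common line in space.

No

AB = (-160, 128, 224), AC = (191, -152, -266).
AB × AC = (0, 224, -128).
The cross product is nonzero, so the points do not lie on one line.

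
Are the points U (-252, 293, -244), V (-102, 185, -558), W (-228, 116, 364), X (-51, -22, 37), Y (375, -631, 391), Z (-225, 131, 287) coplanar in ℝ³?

Yes

The plane through U, V, W has normal n = UV × UW = (-121242, -98736, -23958) and equation n·P = 7469088.
Checking the remaining points: n·X = 7469088, n·Y = 7469088, n·Z = 7469088.
All equal 7469088, so all 6 points lie in one plane.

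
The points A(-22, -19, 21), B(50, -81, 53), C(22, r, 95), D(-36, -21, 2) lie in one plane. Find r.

Normal to plane ABD: n = (1242, 920, -1012); plane equation n·P = -66056.
Requiring n·C = -66056: (920)r + (-68816) = -66056.
So r = 3.

3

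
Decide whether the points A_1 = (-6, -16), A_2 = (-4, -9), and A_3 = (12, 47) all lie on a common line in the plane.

Yes

A_1A_2 = (2, 7), A_1A_3 = (18, 63).
Checking proportionality: A_1A_3 = 9·A_1A_2, so the vectors are parallel and the points are collinear.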